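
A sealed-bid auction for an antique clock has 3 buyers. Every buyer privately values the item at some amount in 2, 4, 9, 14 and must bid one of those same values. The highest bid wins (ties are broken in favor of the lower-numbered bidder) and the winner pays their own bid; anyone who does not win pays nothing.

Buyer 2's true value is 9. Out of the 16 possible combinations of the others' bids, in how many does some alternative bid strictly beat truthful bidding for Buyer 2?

Others bid (2, 2): truth gives 0; bid 4 gives 5 > 0. Violating.
Others bid (2, 4): truth gives 0; bid 4 gives 5 > 0. Violating.
Others bid (2, 9): truth gives 0; no alternative beats it.
Others bid (2, 14): truth gives 0; no alternative beats it.
(Checking all 16 profiles: 2 have a profitable deviation, 14 do not.)

2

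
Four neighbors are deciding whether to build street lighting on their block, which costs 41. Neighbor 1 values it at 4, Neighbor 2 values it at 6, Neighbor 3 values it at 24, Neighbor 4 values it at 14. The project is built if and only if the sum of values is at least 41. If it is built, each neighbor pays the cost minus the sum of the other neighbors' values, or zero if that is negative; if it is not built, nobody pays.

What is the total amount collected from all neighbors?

24

Total value 48 ≥ cost 41, so it is built.
Neighbor 1: others sum to 44; max(0, 41 - 44) = 0.
Neighbor 2: others sum to 42; max(0, 41 - 42) = 0.
Neighbor 3: others sum to 24; max(0, 41 - 24) = 17.
Neighbor 4: others sum to 34; max(0, 41 - 34) = 7.
Total collected = 0 + 0 + 17 + 7 = 24.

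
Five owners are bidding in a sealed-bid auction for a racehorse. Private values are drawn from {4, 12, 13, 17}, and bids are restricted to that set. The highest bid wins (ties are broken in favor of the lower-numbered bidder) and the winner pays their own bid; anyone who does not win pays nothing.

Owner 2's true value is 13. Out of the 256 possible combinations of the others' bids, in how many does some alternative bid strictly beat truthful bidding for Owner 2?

Others bid (4, 4, 4, 4): truth gives 0; bid 12 gives 1 > 0. Violating.
Others bid (4, 4, 4, 12): truth gives 0; bid 12 gives 1 > 0. Violating.
Others bid (4, 4, 12, 4): truth gives 0; bid 12 gives 1 > 0. Violating.
Others bid (4, 4, 12, 12): truth gives 0; bid 12 gives 1 > 0. Violating.
Others bid (4, 4, 4, 13): truth gives 0; no alternative beats it.
Others bid (4, 4, 4, 17): truth gives 0; no alternative beats it.
(Checking all 256 profiles: 8 have a profitable deviation, 248 do not.)

8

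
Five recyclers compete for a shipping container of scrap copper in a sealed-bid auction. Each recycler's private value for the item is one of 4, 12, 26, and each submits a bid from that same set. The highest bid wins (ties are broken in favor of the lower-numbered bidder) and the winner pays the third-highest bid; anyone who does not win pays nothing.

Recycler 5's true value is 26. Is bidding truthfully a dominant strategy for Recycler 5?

Yes

Check each profile of the others' bids and compare truth against every alternative bid.
Others bid (4, 4, 4, 12): truth gives 22, best alternative gives 0.
Others bid (4, 4, 12, 4): truth gives 22, best alternative gives 0.
Others bid (4, 12, 4, 4): truth gives 22, best alternative gives 0.
Others bid (12, 4, 4, 4): truth gives 22, best alternative gives 0.
Others bid (4, 4, 12, 12): truth gives 14, best alternative gives 0.
Others bid (4, 12, 4, 12): truth gives 14, best alternative gives 0.
(Remaining 75 profiles checked similarly; truth is weakly best in each.)
In every case the truthful bid is at least as good as any alternative, so it is a dominant strategy.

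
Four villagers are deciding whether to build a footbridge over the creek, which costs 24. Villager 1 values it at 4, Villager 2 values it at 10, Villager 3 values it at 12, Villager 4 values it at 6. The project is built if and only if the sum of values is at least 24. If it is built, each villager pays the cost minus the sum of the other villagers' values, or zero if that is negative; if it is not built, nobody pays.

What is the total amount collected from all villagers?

Total value 32 ≥ cost 24, so it is built.
Villager 1: others sum to 28; max(0, 24 - 28) = 0.
Villager 2: others sum to 22; max(0, 24 - 22) = 2.
Villager 3: others sum to 20; max(0, 24 - 20) = 4.
Villager 4: others sum to 26; max(0, 24 - 26) = 0.
Total collected = 0 + 2 + 4 + 0 = 6.

6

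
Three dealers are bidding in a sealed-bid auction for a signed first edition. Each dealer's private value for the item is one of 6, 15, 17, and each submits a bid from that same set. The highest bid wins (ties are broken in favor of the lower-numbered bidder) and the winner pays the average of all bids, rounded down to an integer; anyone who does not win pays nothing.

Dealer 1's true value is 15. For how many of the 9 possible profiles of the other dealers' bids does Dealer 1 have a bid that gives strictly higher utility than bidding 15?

Others bid (6, 6): truth gives 6; bid 6 gives 9 > 6. Violating.
Others bid (6, 17): truth gives 0; bid 17 gives 2 > 0. Violating.
Others bid (17, 6): truth gives 0; bid 17 gives 2 > 0. Violating.
Others bid (6, 15): truth gives 3; no alternative beats it.
Others bid (15, 6): truth gives 3; no alternative beats it.
(Checking all 9 profiles: 3 have a profitable deviation, 6 do not.)

3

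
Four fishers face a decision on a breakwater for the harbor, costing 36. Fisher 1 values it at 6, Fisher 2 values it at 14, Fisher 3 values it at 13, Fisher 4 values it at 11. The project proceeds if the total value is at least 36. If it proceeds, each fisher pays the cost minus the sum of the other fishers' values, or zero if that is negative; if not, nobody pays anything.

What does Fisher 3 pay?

Total value 44 ≥ cost 36, so the project is built.
The other fishers' values sum to 31.
Cost minus that sum is 36 - 31 = 5.

5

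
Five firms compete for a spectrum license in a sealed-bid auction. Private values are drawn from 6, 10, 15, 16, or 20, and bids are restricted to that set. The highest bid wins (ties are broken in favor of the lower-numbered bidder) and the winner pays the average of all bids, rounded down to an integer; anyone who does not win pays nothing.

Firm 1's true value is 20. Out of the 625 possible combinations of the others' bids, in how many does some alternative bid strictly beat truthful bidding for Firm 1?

241

Others bid (6, 6, 6, 6): truth gives 12; bid 6 gives 14 > 12. Violating.
Others bid (6, 6, 6, 10): truth gives 11; bid 10 gives 13 > 11. Violating.
Others bid (6, 6, 6, 15): truth gives 10; bid 15 gives 11 > 10. Violating.
Others bid (6, 6, 10, 6): truth gives 11; bid 10 gives 13 > 11. Violating.
Others bid (6, 6, 6, 16): truth gives 10; no alternative beats it.
Others bid (6, 6, 6, 20): truth gives 9; no alternative beats it.
(Checking all 625 profiles: 241 have a profitable deviation, 384 do not.)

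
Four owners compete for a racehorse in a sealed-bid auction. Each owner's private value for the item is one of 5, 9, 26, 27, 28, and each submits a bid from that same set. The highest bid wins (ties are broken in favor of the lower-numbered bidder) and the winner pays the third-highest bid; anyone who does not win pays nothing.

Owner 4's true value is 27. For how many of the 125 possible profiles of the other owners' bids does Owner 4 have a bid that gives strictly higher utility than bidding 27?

Others bid (5, 5, 27): truth gives 0; bid 28 gives 22 > 0. Violating.
Others bid (5, 9, 27): truth gives 0; bid 28 gives 18 > 0. Violating.
Others bid (5, 26, 27): truth gives 0; bid 28 gives 1 > 0. Violating.
Others bid (5, 27, 5): truth gives 0; bid 28 gives 22 > 0. Violating.
Others bid (5, 5, 5): truth gives 22; no alternative beats it.
Others bid (5, 5, 9): truth gives 22; no alternative beats it.
(Checking all 125 profiles: 27 have a profitable deviation, 98 do not.)

27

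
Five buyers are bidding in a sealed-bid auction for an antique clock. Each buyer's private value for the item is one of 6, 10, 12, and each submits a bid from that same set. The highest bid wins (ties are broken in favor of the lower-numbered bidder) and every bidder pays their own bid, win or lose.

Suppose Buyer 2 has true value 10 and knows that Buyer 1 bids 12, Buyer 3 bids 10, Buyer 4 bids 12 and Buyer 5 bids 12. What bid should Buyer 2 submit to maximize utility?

6

Bid 6: loses but pays 6, utility -6.
Bid 10: loses but pays 10, utility -10.
Bid 12: loses but pays 12, utility -12.
The best choice is 6 with utility -6.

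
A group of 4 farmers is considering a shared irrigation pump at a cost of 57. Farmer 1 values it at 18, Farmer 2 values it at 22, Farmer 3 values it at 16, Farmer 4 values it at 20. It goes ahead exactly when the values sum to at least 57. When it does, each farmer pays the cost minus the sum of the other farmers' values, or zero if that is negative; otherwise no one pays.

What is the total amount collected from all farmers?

Total value 76 ≥ cost 57, so it is built.
Farmer 1: others sum to 58; max(0, 57 - 58) = 0.
Farmer 2: others sum to 54; max(0, 57 - 54) = 3.
Farmer 3: others sum to 60; max(0, 57 - 60) = 0.
Farmer 4: others sum to 56; max(0, 57 - 56) = 1.
Total collected = 0 + 3 + 0 + 1 = 4.

4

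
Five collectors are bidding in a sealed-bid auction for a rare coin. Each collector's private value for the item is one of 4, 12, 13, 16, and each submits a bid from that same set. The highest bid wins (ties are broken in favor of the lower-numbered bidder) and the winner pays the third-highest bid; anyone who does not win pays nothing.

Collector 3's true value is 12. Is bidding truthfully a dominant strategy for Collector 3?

Consider the case where Collector 1 bids 4, Collector 2 bids 4, Collector 4 bids 4 and Collector 5 bids 13.
Truthful bid 12: loses, pays 0, utility 0.
Bid 13 instead: wins, pays 4, utility 12 - 4 = 8.
Since 8 > 0, bidding 13 is strictly better here, so truthful bidding is not dominant.

No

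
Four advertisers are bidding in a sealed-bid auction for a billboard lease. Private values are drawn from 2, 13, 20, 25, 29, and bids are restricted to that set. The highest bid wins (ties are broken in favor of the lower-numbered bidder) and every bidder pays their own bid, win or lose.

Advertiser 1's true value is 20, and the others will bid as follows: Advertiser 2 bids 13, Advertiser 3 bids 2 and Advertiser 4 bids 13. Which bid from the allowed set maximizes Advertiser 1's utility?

Bid 2: loses but pays 2, utility -2.
Bid 13: wins, pays 13, utility 20 - 13 = 7.
Bid 20: wins, pays 20, utility 20 - 20 = 0.
Bid 25: wins, pays 25, utility 20 - 25 = -5.
Bid 29: wins, pays 29, utility 20 - 29 = -9.
The best choice is 13 with utility 7.

13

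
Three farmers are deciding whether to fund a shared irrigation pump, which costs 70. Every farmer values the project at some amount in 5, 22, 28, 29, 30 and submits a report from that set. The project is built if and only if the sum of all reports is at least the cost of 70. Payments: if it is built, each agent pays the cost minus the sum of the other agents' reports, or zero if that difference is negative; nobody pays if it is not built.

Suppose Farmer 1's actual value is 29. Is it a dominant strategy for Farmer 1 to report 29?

Check each profile of the others' reports and compare truth against every alternative report.
Others report (30, 30): truth gives 19, best alternative gives 19.
Others report (29, 30): truth gives 18, best alternative gives 18.
Others report (30, 29): truth gives 18, best alternative gives 18.
Others report (28, 30): truth gives 17, best alternative gives 17.
Others report (29, 29): truth gives 17, best alternative gives 17.
Others report (30, 28): truth gives 17, best alternative gives 17.
(Remaining 19 profiles checked similarly; truth is weakly best in each.)
In every case the truthful report is at least as good as any alternative, so it is a dominant strategy.

Yes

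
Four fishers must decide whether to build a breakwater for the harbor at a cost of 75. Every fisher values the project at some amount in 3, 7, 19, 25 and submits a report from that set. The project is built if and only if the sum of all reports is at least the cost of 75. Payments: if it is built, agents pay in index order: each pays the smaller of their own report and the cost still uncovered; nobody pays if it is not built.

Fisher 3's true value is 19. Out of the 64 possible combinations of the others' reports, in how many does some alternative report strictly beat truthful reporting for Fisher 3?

Others report (19, 25, 25): truth gives 0; report 7 gives 12 > 0. Violating.
Others report (25, 19, 25): truth gives 0; report 7 gives 12 > 0. Violating.
Others report (25, 25, 19): truth gives 0; report 7 gives 12 > 0. Violating.
Others report (25, 25, 25): truth gives 0; report 3 gives 16 > 0. Violating.
Others report (3, 3, 3): truth gives 0; no alternative beats it.
Others report (3, 3, 7): truth gives 0; no alternative beats it.
(Checking all 64 profiles: 4 have a profitable deviation, 60 do not.)

4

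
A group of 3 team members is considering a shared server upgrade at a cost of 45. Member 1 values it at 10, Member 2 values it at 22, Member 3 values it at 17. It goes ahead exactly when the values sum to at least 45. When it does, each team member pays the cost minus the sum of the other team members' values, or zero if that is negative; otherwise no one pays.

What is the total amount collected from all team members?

Total value 49 ≥ cost 45, so it is built.
Member 1: others sum to 39; max(0, 45 - 39) = 6.
Member 2: others sum to 27; max(0, 45 - 27) = 18.
Member 3: others sum to 32; max(0, 45 - 32) = 13.
Total collected = 6 + 18 + 13 = 37.

37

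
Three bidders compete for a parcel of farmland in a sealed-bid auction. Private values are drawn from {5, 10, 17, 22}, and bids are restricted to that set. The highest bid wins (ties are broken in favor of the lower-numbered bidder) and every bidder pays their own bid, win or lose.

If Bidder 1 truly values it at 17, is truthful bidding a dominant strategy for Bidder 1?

Consider the case where Bidder 2 bids 5 and Bidder 3 bids 5.
Truthful bid 17: wins, pays 17, utility 17 - 17 = 0.
Bid 5 instead: wins, pays 5, utility 17 - 5 = 12.
Since 12 > 0, bidding 5 is strictly better here, so truthful bidding is not dominant.

No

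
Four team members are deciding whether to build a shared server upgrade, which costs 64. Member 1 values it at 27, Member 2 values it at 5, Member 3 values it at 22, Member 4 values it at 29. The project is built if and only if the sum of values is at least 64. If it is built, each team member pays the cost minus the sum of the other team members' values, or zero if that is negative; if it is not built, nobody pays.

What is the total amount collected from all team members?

21

Total value 83 ≥ cost 64, so it is built.
Member 1: others sum to 56; max(0, 64 - 56) = 8.
Member 2: others sum to 78; max(0, 64 - 78) = 0.
Member 3: others sum to 61; max(0, 64 - 61) = 3.
Member 4: others sum to 54; max(0, 64 - 54) = 10.
Total collected = 8 + 0 + 3 + 10 = 21.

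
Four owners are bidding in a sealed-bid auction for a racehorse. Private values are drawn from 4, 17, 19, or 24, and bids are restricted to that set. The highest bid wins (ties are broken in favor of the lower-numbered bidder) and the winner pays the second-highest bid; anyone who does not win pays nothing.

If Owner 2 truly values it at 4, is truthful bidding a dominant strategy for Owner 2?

Yes

Check each profile of the others' bids and compare truth against every alternative bid.
Others bid (4, 4, 17): truth gives 0, best alternative gives -13.
Others bid (4, 17, 4): truth gives 0, best alternative gives -13.
Others bid (4, 17, 17): truth gives 0, best alternative gives -13.
Others bid (4, 4, 4): truth gives 0, best alternative gives 0.
Others bid (4, 4, 19): truth gives 0, best alternative gives 0.
Others bid (4, 4, 24): truth gives 0, best alternative gives 0.
(Remaining 58 profiles checked similarly; truth is weakly best in each.)
In every case the truthful bid is at least as good as any alternative, so it is a dominant strategy.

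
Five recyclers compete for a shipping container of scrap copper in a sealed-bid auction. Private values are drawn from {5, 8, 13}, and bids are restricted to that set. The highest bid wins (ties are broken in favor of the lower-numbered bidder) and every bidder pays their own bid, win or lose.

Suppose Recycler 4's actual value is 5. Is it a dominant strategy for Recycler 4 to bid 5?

Consider the case where Recycler 1 bids 5, Recycler 2 bids 5, Recycler 3 bids 5 and Recycler 5 bids 5.
Truthful bid 5: loses but pays 5, utility -5.
Bid 8 instead: wins, pays 8, utility 5 - 8 = -3.
Since -3 > -5, bidding 8 is strictly better here, so truthful bidding is not dominant.

No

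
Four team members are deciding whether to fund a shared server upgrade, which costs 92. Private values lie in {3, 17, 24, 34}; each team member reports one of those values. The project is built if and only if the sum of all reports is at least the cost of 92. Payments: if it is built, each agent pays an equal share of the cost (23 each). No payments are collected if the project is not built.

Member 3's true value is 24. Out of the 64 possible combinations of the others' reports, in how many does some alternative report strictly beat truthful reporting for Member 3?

Others report (3, 24, 34): truth gives 0; report 34 gives 1 > 0. Violating.
Others report (3, 34, 24): truth gives 0; report 34 gives 1 > 0. Violating.
Others report (17, 17, 24): truth gives 0; report 34 gives 1 > 0. Violating.
Others report (17, 24, 17): truth gives 0; report 34 gives 1 > 0. Violating.
Others report (3, 3, 3): truth gives 0; no alternative beats it.
Others report (3, 3, 17): truth gives 0; no alternative beats it.
(Checking all 64 profiles: 12 have a profitable deviation, 52 do not.)

12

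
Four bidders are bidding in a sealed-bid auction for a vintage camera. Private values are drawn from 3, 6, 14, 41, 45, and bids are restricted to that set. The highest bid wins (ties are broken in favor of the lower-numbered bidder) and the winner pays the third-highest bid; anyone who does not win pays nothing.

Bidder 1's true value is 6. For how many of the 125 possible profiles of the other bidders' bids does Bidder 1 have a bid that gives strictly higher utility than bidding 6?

9

Others bid (3, 3, 14): truth gives 0; bid 14 gives 3 > 0. Violating.
Others bid (3, 3, 41): truth gives 0; bid 41 gives 3 > 0. Violating.
Others bid (3, 3, 45): truth gives 0; bid 45 gives 3 > 0. Violating.
Others bid (3, 14, 3): truth gives 0; bid 14 gives 3 > 0. Violating.
Others bid (3, 3, 3): truth gives 3; no alternative beats it.
Others bid (3, 3, 6): truth gives 3; no alternative beats it.
(Checking all 125 profiles: 9 have a profitable deviation, 116 do not.)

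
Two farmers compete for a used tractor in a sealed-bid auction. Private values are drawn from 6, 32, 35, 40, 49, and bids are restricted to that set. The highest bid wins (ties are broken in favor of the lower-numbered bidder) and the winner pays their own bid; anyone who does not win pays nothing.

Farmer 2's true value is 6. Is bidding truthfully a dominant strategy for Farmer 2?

Check each profile of the others' bids and compare truth against every alternative bid.
Others bid (6): truth gives 0, best alternative gives -26.
Others bid (32): truth gives 0, best alternative gives 0.
Others bid (35): truth gives 0, best alternative gives 0.
Others bid (40): truth gives 0, best alternative gives 0.
Others bid (49): truth gives 0, best alternative gives 0.
In every case the truthful bid is at least as good as any alternative, so it is a dominant strategy.

Yes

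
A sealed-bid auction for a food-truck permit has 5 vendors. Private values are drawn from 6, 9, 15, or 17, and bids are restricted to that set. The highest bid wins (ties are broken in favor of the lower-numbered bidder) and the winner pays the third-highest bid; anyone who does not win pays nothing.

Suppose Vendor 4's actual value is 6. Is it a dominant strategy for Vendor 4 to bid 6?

Check each profile of the others' bids and compare truth against every alternative bid.
Others bid (6, 6, 6, 6): truth gives 0, best alternative gives 0.
Others bid (6, 6, 6, 9): truth gives 0, best alternative gives 0.
Others bid (6, 6, 6, 15): truth gives 0, best alternative gives 0.
Others bid (6, 6, 6, 17): truth gives 0, best alternative gives 0.
Others bid (6, 6, 9, 6): truth gives 0, best alternative gives 0.
Others bid (6, 6, 9, 9): truth gives 0, best alternative gives 0.
(Remaining 250 profiles checked similarly; truth is weakly best in each.)
In every case the truthful bid is at least as good as any alternative, so it is a dominant strategy.

Yes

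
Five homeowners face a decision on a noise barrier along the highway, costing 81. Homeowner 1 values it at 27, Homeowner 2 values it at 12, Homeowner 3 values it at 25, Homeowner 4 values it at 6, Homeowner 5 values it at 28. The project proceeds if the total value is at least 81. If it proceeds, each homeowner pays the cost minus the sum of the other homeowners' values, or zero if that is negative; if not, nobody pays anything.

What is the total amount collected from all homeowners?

29

Total value 98 ≥ cost 81, so it is built.
Homeowner 1: others sum to 71; max(0, 81 - 71) = 10.
Homeowner 2: others sum to 86; max(0, 81 - 86) = 0.
Homeowner 3: others sum to 73; max(0, 81 - 73) = 8.
Homeowner 4: others sum to 92; max(0, 81 - 92) = 0.
Homeowner 5: others sum to 70; max(0, 81 - 70) = 11.
Total collected = 10 + 0 + 8 + 0 + 11 = 29.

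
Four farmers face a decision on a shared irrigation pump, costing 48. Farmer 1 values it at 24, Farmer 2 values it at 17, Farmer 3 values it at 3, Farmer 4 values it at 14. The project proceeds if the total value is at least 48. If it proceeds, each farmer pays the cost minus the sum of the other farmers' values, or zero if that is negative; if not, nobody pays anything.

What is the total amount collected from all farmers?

25

Total value 58 ≥ cost 48, so it is built.
Farmer 1: others sum to 34; max(0, 48 - 34) = 14.
Farmer 2: others sum to 41; max(0, 48 - 41) = 7.
Farmer 3: others sum to 55; max(0, 48 - 55) = 0.
Farmer 4: others sum to 44; max(0, 48 - 44) = 4.
Total collected = 14 + 7 + 0 + 4 = 25.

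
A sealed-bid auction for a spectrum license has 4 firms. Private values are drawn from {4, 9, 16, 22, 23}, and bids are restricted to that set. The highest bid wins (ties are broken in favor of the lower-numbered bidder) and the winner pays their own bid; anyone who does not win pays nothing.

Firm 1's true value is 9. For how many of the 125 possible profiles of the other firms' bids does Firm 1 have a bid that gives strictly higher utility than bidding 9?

1

Others bid (4, 4, 4): truth gives 0; bid 4 gives 5 > 0. Violating.
Others bid (4, 4, 9): truth gives 0; no alternative beats it.
Others bid (4, 4, 16): truth gives 0; no alternative beats it.
(Checking all 125 profiles: 1 has a profitable deviation, 124 do not.)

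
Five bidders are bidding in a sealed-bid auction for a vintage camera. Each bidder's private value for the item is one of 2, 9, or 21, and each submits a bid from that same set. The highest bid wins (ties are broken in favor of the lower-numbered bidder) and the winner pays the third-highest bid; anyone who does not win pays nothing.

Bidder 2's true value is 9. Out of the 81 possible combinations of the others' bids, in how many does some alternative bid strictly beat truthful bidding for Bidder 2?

Others bid (2, 2, 2, 21): truth gives 0; bid 21 gives 7 > 0. Violating.
Others bid (2, 2, 21, 2): truth gives 0; bid 21 gives 7 > 0. Violating.
Others bid (2, 21, 2, 2): truth gives 0; bid 21 gives 7 > 0. Violating.
Others bid (9, 2, 2, 2): truth gives 0; bid 21 gives 7 > 0. Violating.
Others bid (2, 2, 2, 2): truth gives 7; no alternative beats it.
Others bid (2, 2, 2, 9): truth gives 7; no alternative beats it.
(Checking all 81 profiles: 4 have a profitable deviation, 77 do not.)

4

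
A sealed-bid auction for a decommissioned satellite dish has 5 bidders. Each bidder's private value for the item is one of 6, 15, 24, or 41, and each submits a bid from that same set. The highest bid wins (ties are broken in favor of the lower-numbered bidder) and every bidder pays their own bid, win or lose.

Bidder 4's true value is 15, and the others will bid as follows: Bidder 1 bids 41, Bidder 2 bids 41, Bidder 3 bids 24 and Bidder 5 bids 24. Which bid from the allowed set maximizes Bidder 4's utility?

6

Bid 6: loses but pays 6, utility -6.
Bid 15: loses but pays 15, utility -15.
Bid 24: loses but pays 24, utility -24.
Bid 41: loses but pays 41, utility -41.
The best choice is 6 with utility -6.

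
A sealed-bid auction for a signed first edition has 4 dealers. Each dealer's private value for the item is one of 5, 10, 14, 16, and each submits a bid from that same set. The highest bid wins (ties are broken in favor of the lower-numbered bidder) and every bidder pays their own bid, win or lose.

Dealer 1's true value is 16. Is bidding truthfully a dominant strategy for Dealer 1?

No

Consider the case where Dealer 2 bids 5, Dealer 3 bids 5 and Dealer 4 bids 5.
Truthful bid 16: wins, pays 16, utility 16 - 16 = 0.
Bid 5 instead: wins, pays 5, utility 16 - 5 = 11.
Since 11 > 0, bidding 5 is strictly better here, so truthful bidding is not dominant.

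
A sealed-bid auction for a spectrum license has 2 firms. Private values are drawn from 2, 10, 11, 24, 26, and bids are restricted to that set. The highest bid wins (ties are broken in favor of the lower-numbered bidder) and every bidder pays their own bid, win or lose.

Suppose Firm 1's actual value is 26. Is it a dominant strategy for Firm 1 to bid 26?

Consider the case where Firm 2 bids 2.
Truthful bid 26: wins, pays 26, utility 26 - 26 = 0.
Bid 2 instead: wins, pays 2, utility 26 - 2 = 24.
Since 24 > 0, bidding 2 is strictly better here, so truthful bidding is not dominant.

No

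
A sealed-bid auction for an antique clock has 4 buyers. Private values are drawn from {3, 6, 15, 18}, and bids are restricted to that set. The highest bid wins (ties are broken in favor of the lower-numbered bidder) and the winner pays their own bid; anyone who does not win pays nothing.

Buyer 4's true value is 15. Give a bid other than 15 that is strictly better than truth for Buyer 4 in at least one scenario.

6

Suppose Buyer 1 bids 3, Buyer 2 bids 3 and Buyer 3 bids 3.
Bid 15: wins, pays 15, utility 15 - 15 = 0.
Bid 6: wins, pays 6, utility 15 - 6 = 9.
So bidding 6 beats truth here (9 > 0).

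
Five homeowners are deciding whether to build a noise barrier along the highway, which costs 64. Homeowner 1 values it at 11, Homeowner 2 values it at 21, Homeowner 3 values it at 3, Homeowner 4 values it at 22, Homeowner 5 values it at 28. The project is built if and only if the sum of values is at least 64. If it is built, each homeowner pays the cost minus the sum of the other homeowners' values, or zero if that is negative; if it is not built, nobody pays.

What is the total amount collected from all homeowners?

Total value 85 ≥ cost 64, so it is built.
Homeowner 1: others sum to 74; max(0, 64 - 74) = 0.
Homeowner 2: others sum to 64; max(0, 64 - 64) = 0.
Homeowner 3: others sum to 82; max(0, 64 - 82) = 0.
Homeowner 4: others sum to 63; max(0, 64 - 63) = 1.
Homeowner 5: others sum to 57; max(0, 64 - 57) = 7.
Total collected = 0 + 0 + 0 + 1 + 7 = 8.

8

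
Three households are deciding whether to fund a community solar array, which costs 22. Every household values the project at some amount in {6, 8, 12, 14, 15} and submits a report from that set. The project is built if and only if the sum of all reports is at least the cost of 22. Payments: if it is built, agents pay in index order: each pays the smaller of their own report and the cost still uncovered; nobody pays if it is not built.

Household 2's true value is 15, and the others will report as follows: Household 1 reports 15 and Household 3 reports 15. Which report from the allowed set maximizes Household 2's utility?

6

Report 6: project built, pays 6, utility 15 - 6 = 9.
Report 8: project built, pays 7, utility 15 - 7 = 8.
Report 12: project built, pays 7, utility 15 - 7 = 8.
Report 14: project built, pays 7, utility 15 - 7 = 8.
Report 15: project built, pays 7, utility 15 - 7 = 8.
The best choice is 6 with utility 9.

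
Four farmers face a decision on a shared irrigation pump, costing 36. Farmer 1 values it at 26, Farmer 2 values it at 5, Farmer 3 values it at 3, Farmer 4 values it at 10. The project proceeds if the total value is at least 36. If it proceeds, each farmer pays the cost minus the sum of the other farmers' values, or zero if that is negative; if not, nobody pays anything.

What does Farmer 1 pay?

Total value 44 ≥ cost 36, so the project is built.
The other farmers' values sum to 18.
Cost minus that sum is 36 - 18 = 18.

18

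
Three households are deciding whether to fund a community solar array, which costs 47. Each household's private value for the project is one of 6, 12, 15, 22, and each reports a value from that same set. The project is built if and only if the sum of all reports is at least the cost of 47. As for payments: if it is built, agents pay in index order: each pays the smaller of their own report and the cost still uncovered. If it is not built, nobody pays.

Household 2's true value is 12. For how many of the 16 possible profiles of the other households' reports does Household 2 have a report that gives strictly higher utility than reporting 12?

1

Others report (22, 22): truth gives 0; report 6 gives 6 > 0. Violating.
Others report (6, 6): truth gives 0; no alternative beats it.
Others report (6, 12): truth gives 0; no alternative beats it.
(Checking all 16 profiles: 1 has a profitable deviation, 15 do not.)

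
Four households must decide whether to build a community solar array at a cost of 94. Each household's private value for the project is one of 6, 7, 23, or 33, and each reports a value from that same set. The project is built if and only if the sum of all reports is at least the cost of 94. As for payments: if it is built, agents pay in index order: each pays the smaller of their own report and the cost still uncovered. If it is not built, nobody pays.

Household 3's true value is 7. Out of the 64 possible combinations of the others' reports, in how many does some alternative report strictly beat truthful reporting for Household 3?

Others report (23, 33, 33): truth gives 0; report 6 gives 1 > 0. Violating.
Others report (33, 23, 33): truth gives 0; report 6 gives 1 > 0. Violating.
Others report (33, 33, 23): truth gives 0; report 6 gives 1 > 0. Violating.
Others report (33, 33, 33): truth gives 0; report 6 gives 1 > 0. Violating.
Others report (6, 6, 6): truth gives 0; no alternative beats it.
Others report (6, 6, 7): truth gives 0; no alternative beats it.
(Checking all 64 profiles: 4 have a profitable deviation, 60 do not.)

4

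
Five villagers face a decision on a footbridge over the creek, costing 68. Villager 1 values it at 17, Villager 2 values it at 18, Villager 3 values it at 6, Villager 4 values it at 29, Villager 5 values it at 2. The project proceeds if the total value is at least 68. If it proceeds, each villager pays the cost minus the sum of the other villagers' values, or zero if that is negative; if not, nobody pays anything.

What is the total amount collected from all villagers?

Total value 72 ≥ cost 68, so it is built.
Villager 1: others sum to 55; max(0, 68 - 55) = 13.
Villager 2: others sum to 54; max(0, 68 - 54) = 14.
Villager 3: others sum to 66; max(0, 68 - 66) = 2.
Villager 4: others sum to 43; max(0, 68 - 43) = 25.
Villager 5: others sum to 70; max(0, 68 - 70) = 0.
Total collected = 13 + 14 + 2 + 25 + 0 = 54.

54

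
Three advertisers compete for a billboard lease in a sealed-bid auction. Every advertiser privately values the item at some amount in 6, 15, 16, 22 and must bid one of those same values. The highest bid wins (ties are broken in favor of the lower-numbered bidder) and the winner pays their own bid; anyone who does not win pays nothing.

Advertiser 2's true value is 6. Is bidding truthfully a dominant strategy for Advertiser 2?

Check each profile of the others' bids and compare truth against every alternative bid.
Others bid (6, 6): truth gives 0, best alternative gives -9.
Others bid (6, 15): truth gives 0, best alternative gives -9.
Others bid (6, 16): truth gives 0, best alternative gives 0.
Others bid (6, 22): truth gives 0, best alternative gives 0.
Others bid (15, 6): truth gives 0, best alternative gives 0.
Others bid (15, 15): truth gives 0, best alternative gives 0.
(Remaining 10 profiles checked similarly; truth is weakly best in each.)
In every case the truthful bid is at least as good as any alternative, so it is a dominant strategy.

Yes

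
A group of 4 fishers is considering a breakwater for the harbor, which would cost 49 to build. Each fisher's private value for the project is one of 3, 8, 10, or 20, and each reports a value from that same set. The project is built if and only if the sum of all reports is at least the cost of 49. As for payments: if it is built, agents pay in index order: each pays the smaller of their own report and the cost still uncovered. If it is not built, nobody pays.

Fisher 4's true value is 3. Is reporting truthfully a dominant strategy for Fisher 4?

Check each profile of the others' reports and compare truth against every alternative report.
Others report (3, 20, 20): truth gives 0, best alternative gives -3.
Others report (20, 3, 20): truth gives 0, best alternative gives -3.
Others report (20, 20, 3): truth gives 0, best alternative gives -3.
Others report (10, 20, 20): truth gives 3, best alternative gives 3.
Others report (20, 10, 20): truth gives 3, best alternative gives 3.
Others report (20, 20, 10): truth gives 3, best alternative gives 3.
(Remaining 58 profiles checked similarly; truth is weakly best in each.)
In every case the truthful report is at least as good as any alternative, so it is a dominant strategy.

Yes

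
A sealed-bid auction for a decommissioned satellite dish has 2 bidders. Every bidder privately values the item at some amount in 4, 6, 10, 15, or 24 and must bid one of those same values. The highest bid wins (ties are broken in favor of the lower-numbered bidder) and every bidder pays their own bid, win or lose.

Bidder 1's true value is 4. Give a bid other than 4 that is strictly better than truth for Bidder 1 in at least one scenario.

6

Suppose Bidder 2 bids 6.
Bid 4: loses but pays 4, utility -4.
Bid 6: wins, pays 6, utility 4 - 6 = -2.
So bidding 6 beats truth here (-2 > -4).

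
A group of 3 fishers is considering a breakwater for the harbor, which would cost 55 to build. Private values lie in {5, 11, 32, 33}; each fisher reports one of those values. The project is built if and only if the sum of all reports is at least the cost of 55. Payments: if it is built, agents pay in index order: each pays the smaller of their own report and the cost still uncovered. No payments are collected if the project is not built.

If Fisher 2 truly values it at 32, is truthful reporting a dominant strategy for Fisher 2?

Consider the case where Fisher 1 reports 11 and Fisher 3 reports 33.
Truthful report 32: project built, pays 32, utility 32 - 32 = 0.
Report 11 instead: project built, pays 11, utility 32 - 11 = 21.
Since 21 > 0, reporting 11 is strictly better here, so truthful reporting is not dominant.

No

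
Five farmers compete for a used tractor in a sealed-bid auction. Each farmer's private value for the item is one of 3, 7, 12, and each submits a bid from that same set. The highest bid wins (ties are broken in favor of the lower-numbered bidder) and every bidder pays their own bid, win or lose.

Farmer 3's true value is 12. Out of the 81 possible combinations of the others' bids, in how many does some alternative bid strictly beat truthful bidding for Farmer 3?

Others bid (3, 3, 3, 3): truth gives 0; bid 7 gives 5 > 0. Violating.
Others bid (3, 3, 3, 7): truth gives 0; bid 7 gives 5 > 0. Violating.
Others bid (3, 3, 7, 3): truth gives 0; bid 7 gives 5 > 0. Violating.
Others bid (3, 3, 7, 7): truth gives 0; bid 7 gives 5 > 0. Violating.
Others bid (3, 3, 3, 12): truth gives 0; no alternative beats it.
Others bid (3, 3, 7, 12): truth gives 0; no alternative beats it.
(Checking all 81 profiles: 49 have a profitable deviation, 32 do not.)

49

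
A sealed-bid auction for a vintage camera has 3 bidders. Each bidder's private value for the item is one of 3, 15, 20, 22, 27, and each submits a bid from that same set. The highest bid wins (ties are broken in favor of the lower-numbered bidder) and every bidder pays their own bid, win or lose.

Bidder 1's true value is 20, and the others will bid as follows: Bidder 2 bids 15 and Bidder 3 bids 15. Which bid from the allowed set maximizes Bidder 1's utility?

Bid 3: loses but pays 3, utility -3.
Bid 15: wins, pays 15, utility 20 - 15 = 5.
Bid 20: wins, pays 20, utility 20 - 20 = 0.
Bid 22: wins, pays 22, utility 20 - 22 = -2.
Bid 27: wins, pays 27, utility 20 - 27 = -7.
The best choice is 15 with utility 5.

15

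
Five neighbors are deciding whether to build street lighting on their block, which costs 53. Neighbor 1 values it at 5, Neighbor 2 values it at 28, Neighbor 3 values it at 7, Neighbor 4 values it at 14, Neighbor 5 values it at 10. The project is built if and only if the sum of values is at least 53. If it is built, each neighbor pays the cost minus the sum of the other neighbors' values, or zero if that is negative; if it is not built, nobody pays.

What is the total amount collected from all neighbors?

20

Total value 64 ≥ cost 53, so it is built.
Neighbor 1: others sum to 59; max(0, 53 - 59) = 0.
Neighbor 2: others sum to 36; max(0, 53 - 36) = 17.
Neighbor 3: others sum to 57; max(0, 53 - 57) = 0.
Neighbor 4: others sum to 50; max(0, 53 - 50) = 3.
Neighbor 5: others sum to 54; max(0, 53 - 54) = 0.
Total collected = 0 + 17 + 0 + 3 + 0 = 20.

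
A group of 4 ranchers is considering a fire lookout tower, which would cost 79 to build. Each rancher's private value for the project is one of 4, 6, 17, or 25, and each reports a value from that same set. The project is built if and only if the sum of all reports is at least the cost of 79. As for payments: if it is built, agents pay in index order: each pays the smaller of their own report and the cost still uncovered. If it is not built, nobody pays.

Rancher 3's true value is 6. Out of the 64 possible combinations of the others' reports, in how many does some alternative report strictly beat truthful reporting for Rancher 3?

1

Others report (25, 25, 25): truth gives 0; report 4 gives 2 > 0. Violating.
Others report (4, 4, 4): truth gives 0; no alternative beats it.
Others report (4, 4, 6): truth gives 0; no alternative beats it.
(Checking all 64 profiles: 1 has a profitable deviation, 63 do not.)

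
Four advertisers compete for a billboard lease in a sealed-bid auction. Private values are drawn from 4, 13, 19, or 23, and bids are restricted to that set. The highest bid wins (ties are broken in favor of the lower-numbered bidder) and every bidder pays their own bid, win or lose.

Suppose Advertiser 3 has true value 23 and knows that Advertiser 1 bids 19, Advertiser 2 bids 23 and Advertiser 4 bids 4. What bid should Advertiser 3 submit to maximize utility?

4

Bid 4: loses but pays 4, utility -4.
Bid 13: loses but pays 13, utility -13.
Bid 19: loses but pays 19, utility -19.
Bid 23: loses but pays 23, utility -23.
The best choice is 4 with utility -4.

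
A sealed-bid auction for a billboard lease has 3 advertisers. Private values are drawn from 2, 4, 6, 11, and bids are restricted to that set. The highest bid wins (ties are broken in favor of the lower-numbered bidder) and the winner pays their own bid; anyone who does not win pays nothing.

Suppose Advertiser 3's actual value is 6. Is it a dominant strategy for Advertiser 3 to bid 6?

No

Consider the case where Advertiser 1 bids 2 and Advertiser 2 bids 2.
Truthful bid 6: wins, pays 6, utility 6 - 6 = 0.
Bid 4 instead: wins, pays 4, utility 6 - 4 = 2.
Since 2 > 0, bidding 4 is strictly better here, so truthful bidding is not dominant.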